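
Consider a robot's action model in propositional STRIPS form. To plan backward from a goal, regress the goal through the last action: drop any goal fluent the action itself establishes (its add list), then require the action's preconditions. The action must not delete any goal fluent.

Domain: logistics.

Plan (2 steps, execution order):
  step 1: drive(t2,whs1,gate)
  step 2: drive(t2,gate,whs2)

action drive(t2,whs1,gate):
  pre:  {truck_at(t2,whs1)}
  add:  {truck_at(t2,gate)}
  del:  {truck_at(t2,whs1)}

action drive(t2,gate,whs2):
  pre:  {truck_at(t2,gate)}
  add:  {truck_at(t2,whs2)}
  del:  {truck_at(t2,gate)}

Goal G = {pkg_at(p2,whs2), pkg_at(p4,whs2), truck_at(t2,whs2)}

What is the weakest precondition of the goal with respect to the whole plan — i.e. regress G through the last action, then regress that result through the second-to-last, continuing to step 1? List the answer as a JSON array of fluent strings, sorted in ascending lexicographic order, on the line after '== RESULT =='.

Regress step by step:
  through step 2 (drive(t2,gate,whs2)): drop {truck_at(t2,whs2)}, keep {pkg_at(p2,whs2), pkg_at(p4,whs2)}, require {truck_at(t2,gate)}
    → {pkg_at(p2,whs2), pkg_at(p4,whs2), truck_at(t2,gate)}
  through step 1 (drive(t2,whs1,gate)): drop {truck_at(t2,gate)}, keep {pkg_at(p2,whs2), pkg_at(p4,whs2)}, require {truck_at(t2,whs1)}
    → {pkg_at(p2,whs2), pkg_at(p4,whs2), truck_at(t2,whs1)}

== RESULT ==
["pkg_at(p2,whs2)", "pkg_at(p4,whs2)", "truck_at(t2,whs1)"]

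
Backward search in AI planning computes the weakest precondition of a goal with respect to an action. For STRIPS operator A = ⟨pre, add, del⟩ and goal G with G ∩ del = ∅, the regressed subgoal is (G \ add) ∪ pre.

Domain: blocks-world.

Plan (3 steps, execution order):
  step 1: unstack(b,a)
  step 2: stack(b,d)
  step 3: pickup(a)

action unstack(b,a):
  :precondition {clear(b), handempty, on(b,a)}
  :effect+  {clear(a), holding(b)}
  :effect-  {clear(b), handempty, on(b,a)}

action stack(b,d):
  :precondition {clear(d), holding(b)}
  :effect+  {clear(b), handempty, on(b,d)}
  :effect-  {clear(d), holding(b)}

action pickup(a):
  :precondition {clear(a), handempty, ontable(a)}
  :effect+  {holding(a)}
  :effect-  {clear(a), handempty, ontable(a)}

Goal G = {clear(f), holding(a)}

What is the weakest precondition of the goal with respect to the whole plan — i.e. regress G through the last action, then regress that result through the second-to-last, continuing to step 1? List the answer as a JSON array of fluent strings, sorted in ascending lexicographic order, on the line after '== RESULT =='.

Work backward from the goal:
  through step 3 (pickup(a)): drop {holding(a)}, keep {clear(f)}, require {clear(a), handempty, ontable(a)}
    → {clear(a), clear(f), handempty, ontable(a)}
  through step 2 (stack(b,d)): drop {handempty}, keep {clear(a), clear(f), ontable(a)}, require {clear(d), holding(b)}
    → {clear(a), clear(d), clear(f), holding(b), ontable(a)}
  through step 1 (unstack(b,a)): drop {clear(a), holding(b)}, keep {clear(d), clear(f), ontable(a)}, require {clear(b), handempty, on(b,a)}
    → {clear(b), clear(d), clear(f), handempty, on(b,a), ontable(a)}

== RESULT ==
["clear(b)", "clear(d)", "clear(f)", "handempty", "on(b,a)", "ontable(a)"]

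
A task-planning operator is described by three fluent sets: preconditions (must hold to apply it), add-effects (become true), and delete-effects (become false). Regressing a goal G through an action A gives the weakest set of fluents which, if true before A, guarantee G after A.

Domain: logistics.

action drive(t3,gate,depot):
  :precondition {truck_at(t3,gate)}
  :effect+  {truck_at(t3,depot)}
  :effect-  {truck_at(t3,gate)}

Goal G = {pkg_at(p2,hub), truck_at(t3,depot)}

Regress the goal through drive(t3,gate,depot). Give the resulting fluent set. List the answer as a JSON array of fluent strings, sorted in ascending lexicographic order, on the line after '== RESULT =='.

Compute (G \ add) ∪ pre:
  G ∩ del = {}  (empty — regression defined)
  G \ add = {pkg_at(p2,hub), truck_at(t3,depot)} \ {truck_at(t3,depot)} = {pkg_at(p2,hub)}
  ∪ pre   = {pkg_at(p2,hub)} ∪ {truck_at(t3,gate)}
          = {pkg_at(p2,hub), truck_at(t3,gate)}

== RESULT ==
["pkg_at(p2,hub)", "truck_at(t3,gate)"]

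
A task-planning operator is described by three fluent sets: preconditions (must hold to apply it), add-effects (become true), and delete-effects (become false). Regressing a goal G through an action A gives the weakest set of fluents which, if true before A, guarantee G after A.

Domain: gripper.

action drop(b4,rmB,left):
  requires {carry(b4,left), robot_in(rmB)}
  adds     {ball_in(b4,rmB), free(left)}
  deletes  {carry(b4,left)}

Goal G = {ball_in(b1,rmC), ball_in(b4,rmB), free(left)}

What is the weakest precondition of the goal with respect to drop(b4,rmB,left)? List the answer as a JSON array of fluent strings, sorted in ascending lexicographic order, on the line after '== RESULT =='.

Compute (G \ add) ∪ pre:
  G ∩ del = {}  (empty — regression defined)
  G \ add = {ball_in(b1,rmC), ball_in(b4,rmB), free(left)} \ {ball_in(b4,rmB), free(left)} = {ball_in(b1,rmC)}
  ∪ pre   = {ball_in(b1,rmC)} ∪ {carry(b4,left), robot_in(rmB)}
          = {ball_in(b1,rmC), carry(b4,left), robot_in(rmB)}

== RESULT ==
["ball_in(b1,rmC)", "carry(b4,left)", "robot_in(rmB)"]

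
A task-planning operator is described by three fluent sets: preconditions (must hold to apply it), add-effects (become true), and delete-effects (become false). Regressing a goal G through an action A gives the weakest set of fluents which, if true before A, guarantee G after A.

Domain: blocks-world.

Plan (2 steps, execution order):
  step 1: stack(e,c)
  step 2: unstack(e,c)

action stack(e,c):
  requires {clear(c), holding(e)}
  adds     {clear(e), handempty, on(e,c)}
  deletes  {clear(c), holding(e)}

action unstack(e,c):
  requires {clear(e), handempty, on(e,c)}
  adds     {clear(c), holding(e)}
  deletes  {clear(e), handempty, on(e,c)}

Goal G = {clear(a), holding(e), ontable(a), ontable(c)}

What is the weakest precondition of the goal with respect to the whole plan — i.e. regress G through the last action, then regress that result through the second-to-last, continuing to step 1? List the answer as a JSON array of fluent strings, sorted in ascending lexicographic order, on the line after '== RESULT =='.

Regress step by step:
  through step 2 (unstack(e,c)): drop {holding(e)}, keep {clear(a), ontable(a), ontable(c)}, require {clear(e), handempty, on(e,c)}
    → {clear(a), clear(e), handempty, on(e,c), ontable(a), ontable(c)}
  through step 1 (stack(e,c)): drop {clear(e), handempty, on(e,c)}, keep {clear(a), ontable(a), ontable(c)}, require {clear(c), holding(e)}
    → {clear(a), clear(c), holding(e), ontable(a), ontable(c)}

== RESULT ==
["clear(a)", "clear(c)", "holding(e)", "ontable(a)", "ontable(c)"]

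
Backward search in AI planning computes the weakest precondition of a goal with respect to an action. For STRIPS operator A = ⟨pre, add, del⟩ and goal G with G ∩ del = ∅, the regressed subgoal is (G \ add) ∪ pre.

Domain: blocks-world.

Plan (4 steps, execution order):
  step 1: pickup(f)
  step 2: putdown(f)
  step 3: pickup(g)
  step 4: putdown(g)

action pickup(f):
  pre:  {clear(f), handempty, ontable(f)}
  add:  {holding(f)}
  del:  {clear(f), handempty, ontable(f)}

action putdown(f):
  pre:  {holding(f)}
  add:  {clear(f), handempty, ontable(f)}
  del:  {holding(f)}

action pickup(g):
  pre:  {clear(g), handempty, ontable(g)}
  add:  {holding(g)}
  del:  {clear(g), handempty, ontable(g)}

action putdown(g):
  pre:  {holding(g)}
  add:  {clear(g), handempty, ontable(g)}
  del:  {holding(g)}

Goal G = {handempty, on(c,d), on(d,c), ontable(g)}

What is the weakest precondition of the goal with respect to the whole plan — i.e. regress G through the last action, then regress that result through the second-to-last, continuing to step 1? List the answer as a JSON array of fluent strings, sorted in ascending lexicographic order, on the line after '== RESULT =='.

Work backward from the goal:
  through step 4 (putdown(g)): drop {handempty, ontable(g)}, keep {on(c,d), on(d,c)}, require {holding(g)}
    → {holding(g), on(c,d), on(d,c)}
  through step 3 (pickup(g)): drop {holding(g)}, keep {on(c,d), on(d,c)}, require {clear(g), handempty, ontable(g)}
    → {clear(g), handempty, on(c,d), on(d,c), ontable(g)}
  through step 2 (putdown(f)): drop {handempty}, keep {clear(g), on(c,d), on(d,c), ontable(g)}, require {holding(f)}
    → {clear(g), holding(f), on(c,d), on(d,c), ontable(g)}
  through step 1 (pickup(f)): drop {holding(f)}, keep {clear(g), on(c,d), on(d,c), ontable(g)}, require {clear(f), handempty, ontable(f)}
    → {clear(f), clear(g), handempty, on(c,d), on(d,c), ontable(f), ontable(g)}

== RESULT ==
["clear(f)", "clear(g)", "handempty", "on(c,d)", "on(d,c)", "ontable(f)", "ontable(g)"]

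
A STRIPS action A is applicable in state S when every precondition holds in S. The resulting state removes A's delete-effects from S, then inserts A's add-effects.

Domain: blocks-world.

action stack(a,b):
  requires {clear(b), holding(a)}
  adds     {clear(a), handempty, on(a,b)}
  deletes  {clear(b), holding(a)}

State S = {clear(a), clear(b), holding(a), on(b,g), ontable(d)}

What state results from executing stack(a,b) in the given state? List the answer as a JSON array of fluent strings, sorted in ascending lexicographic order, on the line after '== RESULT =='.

Progress:
  pre ⊆ S: {clear(b), holding(a)} ⊆ S  — applicable
  S \ del = {clear(a), on(b,g), ontable(d)}
  ∪ add   = {clear(a), handempty, on(a,b), on(b,g), ontable(d)}

== RESULT ==
["clear(a)", "handempty", "on(a,b)", "on(b,g)", "ontable(d)"]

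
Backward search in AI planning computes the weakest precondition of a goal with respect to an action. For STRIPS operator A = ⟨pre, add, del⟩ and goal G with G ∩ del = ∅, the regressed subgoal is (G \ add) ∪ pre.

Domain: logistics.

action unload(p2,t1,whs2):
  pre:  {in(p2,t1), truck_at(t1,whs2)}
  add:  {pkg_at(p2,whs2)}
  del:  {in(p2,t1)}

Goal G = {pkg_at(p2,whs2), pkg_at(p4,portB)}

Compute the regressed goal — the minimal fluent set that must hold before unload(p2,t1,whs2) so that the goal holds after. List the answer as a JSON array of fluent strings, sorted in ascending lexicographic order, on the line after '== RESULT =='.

Regress:
  G ∩ del = {}  (empty — regression defined)
  G \ add = {pkg_at(p2,whs2), pkg_at(p4,portB)} \ {pkg_at(p2,whs2)} = {pkg_at(p4,portB)}
  ∪ pre   = {pkg_at(p4,portB)} ∪ {in(p2,t1), truck_at(t1,whs2)}
          = {in(p2,t1), pkg_at(p4,portB), truck_at(t1,whs2)}

== RESULT ==
["in(p2,t1)", "pkg_at(p4,portB)", "truck_at(t1,whs2)"]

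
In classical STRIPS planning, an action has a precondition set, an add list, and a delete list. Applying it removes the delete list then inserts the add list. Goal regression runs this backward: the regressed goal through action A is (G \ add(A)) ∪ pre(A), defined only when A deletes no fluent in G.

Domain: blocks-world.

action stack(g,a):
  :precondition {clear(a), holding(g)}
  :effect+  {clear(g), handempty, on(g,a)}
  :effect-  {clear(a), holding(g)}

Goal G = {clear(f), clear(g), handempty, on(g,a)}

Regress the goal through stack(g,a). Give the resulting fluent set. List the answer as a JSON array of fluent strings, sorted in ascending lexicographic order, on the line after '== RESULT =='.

Regress:
  G ∩ del = {}  (empty — regression defined)
  G \ add = {clear(f), clear(g), handempty, on(g,a)} \ {clear(g), handempty, on(g,a)} = {clear(f)}
  ∪ pre   = {clear(f)} ∪ {clear(a), holding(g)}
          = {clear(a), clear(f), holding(g)}

== RESULT ==
["clear(a)", "clear(f)", "holding(g)"]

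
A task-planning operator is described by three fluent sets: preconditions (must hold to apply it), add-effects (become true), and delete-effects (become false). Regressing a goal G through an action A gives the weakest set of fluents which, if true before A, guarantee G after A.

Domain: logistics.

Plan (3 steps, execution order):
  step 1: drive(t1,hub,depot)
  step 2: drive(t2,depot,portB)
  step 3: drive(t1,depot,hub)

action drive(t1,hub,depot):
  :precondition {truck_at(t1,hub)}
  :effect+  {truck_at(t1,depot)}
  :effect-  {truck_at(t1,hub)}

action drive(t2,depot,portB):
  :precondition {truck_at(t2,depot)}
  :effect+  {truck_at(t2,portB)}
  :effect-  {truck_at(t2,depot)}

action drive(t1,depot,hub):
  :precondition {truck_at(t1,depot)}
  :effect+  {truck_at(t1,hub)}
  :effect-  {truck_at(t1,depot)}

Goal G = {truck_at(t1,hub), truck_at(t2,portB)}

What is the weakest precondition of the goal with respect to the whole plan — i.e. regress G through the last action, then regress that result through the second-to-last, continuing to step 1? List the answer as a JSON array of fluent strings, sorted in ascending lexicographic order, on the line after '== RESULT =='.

Work backward from the goal:
  through step 3 (drive(t1,depot,hub)): drop {truck_at(t1,hub)}, keep {truck_at(t2,portB)}, require {truck_at(t1,depot)}
    → {truck_at(t1,depot), truck_at(t2,portB)}
  through step 2 (drive(t2,depot,portB)): drop {truck_at(t2,portB)}, keep {truck_at(t1,depot)}, require {truck_at(t2,depot)}
    → {truck_at(t1,depot), truck_at(t2,depot)}
  through step 1 (drive(t1,hub,depot)): drop {truck_at(t1,depot)}, keep {truck_at(t2,depot)}, require {truck_at(t1,hub)}
    → {truck_at(t1,hub), truck_at(t2,depot)}

== RESULT ==
["truck_at(t1,hub)", "truck_at(t2,depot)"]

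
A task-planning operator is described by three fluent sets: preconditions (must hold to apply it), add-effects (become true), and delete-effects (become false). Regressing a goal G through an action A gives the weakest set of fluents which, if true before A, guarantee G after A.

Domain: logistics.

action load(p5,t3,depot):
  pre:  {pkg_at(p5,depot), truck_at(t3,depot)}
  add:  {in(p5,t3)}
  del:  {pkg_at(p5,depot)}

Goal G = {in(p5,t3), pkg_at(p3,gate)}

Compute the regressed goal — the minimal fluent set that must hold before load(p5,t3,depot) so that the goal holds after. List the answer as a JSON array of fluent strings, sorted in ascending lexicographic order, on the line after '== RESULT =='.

Compute (G \ add) ∪ pre:
  G ∩ del = {}  (empty — regression defined)
  G \ add = {in(p5,t3), pkg_at(p3,gate)} \ {in(p5,t3)} = {pkg_at(p3,gate)}
  ∪ pre   = {pkg_at(p3,gate)} ∪ {pkg_at(p5,depot), truck_at(t3,depot)}
          = {pkg_at(p3,gate), pkg_at(p5,depot), truck_at(t3,depot)}

== RESULT ==
["pkg_at(p3,gate)", "pkg_at(p5,depot)", "truck_at(t3,depot)"]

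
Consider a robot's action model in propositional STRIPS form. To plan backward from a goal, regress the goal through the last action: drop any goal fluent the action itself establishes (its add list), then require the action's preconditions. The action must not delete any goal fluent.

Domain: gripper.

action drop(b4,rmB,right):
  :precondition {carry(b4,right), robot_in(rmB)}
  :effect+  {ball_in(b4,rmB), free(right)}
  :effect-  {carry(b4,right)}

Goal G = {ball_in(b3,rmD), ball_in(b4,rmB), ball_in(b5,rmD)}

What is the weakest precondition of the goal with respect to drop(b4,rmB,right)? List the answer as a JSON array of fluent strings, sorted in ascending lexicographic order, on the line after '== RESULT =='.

Regress:
  G ∩ del = {}  (empty — regression defined)
  G \ add = {ball_in(b3,rmD), ball_in(b4,rmB), ball_in(b5,rmD)} \ {ball_in(b4,rmB), free(right)} = {ball_in(b3,rmD), ball_in(b5,rmD)}
  ∪ pre   = {ball_in(b3,rmD), ball_in(b5,rmD)} ∪ {carry(b4,right), robot_in(rmB)}
          = {ball_in(b3,rmD), ball_in(b5,rmD), carry(b4,right), robot_in(rmB)}

== RESULT ==
["ball_in(b3,rmD)", "ball_in(b5,rmD)", "carry(b4,right)", "robot_in(rmB)"]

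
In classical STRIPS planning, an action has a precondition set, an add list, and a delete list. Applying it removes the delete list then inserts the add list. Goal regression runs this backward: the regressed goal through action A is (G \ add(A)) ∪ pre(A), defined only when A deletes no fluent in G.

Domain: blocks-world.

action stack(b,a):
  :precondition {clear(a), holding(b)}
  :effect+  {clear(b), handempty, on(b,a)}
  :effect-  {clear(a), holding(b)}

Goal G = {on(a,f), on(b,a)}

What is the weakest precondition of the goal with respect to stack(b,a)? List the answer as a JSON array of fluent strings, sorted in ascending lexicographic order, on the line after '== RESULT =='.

Regress:
  G ∩ del = {}  (empty — regression defined)
  G \ add = {on(a,f), on(b,a)} \ {clear(b), handempty, on(b,a)} = {on(a,f)}
  ∪ pre   = {on(a,f)} ∪ {clear(a), holding(b)}
          = {clear(a), holding(b), on(a,f)}

== RESULT ==
["clear(a)", "holding(b)", "on(a,f)"]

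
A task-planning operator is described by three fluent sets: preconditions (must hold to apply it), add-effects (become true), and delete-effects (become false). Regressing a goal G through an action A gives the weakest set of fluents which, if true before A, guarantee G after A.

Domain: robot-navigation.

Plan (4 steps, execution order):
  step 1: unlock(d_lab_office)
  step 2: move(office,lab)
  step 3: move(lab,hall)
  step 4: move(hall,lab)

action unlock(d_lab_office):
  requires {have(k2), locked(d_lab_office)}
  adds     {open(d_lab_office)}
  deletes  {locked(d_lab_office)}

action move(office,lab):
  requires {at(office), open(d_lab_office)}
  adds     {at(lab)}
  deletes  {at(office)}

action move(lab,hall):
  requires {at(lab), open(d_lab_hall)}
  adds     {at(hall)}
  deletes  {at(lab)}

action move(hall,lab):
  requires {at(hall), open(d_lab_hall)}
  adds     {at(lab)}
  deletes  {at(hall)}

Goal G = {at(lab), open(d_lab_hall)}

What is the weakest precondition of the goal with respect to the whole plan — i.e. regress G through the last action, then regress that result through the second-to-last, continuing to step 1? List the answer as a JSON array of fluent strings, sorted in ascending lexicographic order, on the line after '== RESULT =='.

Work backward from the goal:
  through step 4 (move(hall,lab)): drop {at(lab)}, keep {open(d_lab_hall)}, require {at(hall), open(d_lab_hall)}
    → {at(hall), open(d_lab_hall)}
  through step 3 (move(lab,hall)): drop {at(hall)}, keep {open(d_lab_hall)}, require {at(lab), open(d_lab_hall)}
    → {at(lab), open(d_lab_hall)}
  through step 2 (move(office,lab)): drop {at(lab)}, keep {open(d_lab_hall)}, require {at(office), open(d_lab_office)}
    → {at(office), open(d_lab_hall), open(d_lab_office)}
  through step 1 (unlock(d_lab_office)): drop {open(d_lab_office)}, keep {at(office), open(d_lab_hall)}, require {have(k2), locked(d_lab_office)}
    → {at(office), have(k2), locked(d_lab_office), open(d_lab_hall)}

== RESULT ==
["at(office)", "have(k2)", "locked(d_lab_office)", "open(d_lab_hall)"]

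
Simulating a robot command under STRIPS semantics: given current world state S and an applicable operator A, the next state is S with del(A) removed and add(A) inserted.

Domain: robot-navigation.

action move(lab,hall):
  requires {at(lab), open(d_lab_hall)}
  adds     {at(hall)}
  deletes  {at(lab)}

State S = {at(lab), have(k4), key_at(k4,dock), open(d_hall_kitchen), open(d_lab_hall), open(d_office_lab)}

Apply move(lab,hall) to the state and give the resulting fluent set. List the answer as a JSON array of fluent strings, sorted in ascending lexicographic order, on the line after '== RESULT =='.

Compute (S \ del) ∪ add:
  pre ⊆ S: {at(lab), open(d_lab_hall)} ⊆ S  — applicable
  S \ del = {have(k4), key_at(k4,dock), open(d_hall_kitchen), open(d_lab_hall), open(d_office_lab)}
  ∪ add   = {at(hall), have(k4), key_at(k4,dock), open(d_hall_kitchen), open(d_lab_hall), open(d_office_lab)}

== RESULT ==
["at(hall)", "have(k4)", "key_at(k4,dock)", "open(d_hall_kitchen)", "open(d_lab_hall)", "open(d_office_lab)"]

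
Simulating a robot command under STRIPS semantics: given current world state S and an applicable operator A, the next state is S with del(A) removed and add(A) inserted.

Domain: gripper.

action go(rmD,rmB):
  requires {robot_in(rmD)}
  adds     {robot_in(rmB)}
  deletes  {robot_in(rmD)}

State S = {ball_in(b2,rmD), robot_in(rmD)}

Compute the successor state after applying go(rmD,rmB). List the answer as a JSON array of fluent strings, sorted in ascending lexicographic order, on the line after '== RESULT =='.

Compute (S \ del) ∪ add:
  pre ⊆ S: {robot_in(rmD)} ⊆ S  — applicable
  S \ del = {ball_in(b2,rmD)}
  ∪ add   = {ball_in(b2,rmD), robot_in(rmB)}

== RESULT ==
["ball_in(b2,rmD)", "robot_in(rmB)"]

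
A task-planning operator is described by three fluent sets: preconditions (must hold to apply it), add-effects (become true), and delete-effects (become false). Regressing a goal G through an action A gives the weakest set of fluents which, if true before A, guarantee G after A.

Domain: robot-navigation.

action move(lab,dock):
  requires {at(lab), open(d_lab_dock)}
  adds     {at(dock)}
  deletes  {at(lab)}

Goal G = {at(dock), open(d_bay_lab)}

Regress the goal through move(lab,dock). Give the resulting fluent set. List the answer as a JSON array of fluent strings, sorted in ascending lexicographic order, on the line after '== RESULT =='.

Regress:
  G ∩ del = {}  (empty — regression defined)
  G \ add = {at(dock), open(d_bay_lab)} \ {at(dock)} = {open(d_bay_lab)}
  ∪ pre   = {open(d_bay_lab)} ∪ {at(lab), open(d_lab_dock)}
          = {at(lab), open(d_bay_lab), open(d_lab_dock)}

== RESULT ==
["at(lab)", "open(d_bay_lab)", "open(d_lab_dock)"]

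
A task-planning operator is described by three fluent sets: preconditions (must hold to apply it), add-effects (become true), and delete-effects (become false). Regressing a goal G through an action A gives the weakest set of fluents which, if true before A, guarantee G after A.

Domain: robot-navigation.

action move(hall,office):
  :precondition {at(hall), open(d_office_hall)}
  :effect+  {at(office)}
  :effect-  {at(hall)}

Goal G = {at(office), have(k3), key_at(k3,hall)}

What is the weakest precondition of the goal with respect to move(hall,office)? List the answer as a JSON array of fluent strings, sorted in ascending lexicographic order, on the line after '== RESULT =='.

Compute (G \ add) ∪ pre:
  G ∩ del = {}  (empty — regression defined)
  G \ add = {at(office), have(k3), key_at(k3,hall)} \ {at(office)} = {have(k3), key_at(k3,hall)}
  ∪ pre   = {have(k3), key_at(k3,hall)} ∪ {at(hall), open(d_office_hall)}
          = {at(hall), have(k3), key_at(k3,hall), open(d_office_hall)}

== RESULT ==
["at(hall)", "have(k3)", "key_at(k3,hall)", "open(d_office_hall)"]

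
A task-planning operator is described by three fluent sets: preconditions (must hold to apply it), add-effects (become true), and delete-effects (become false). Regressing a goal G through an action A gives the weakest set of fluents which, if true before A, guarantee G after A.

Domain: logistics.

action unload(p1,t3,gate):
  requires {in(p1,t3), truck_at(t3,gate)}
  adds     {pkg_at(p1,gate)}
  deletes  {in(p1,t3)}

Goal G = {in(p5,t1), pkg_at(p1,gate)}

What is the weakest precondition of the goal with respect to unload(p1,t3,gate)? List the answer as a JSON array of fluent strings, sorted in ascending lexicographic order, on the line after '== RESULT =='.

Regress:
  G ∩ del = {}  (empty — regression defined)
  G \ add = {in(p5,t1), pkg_at(p1,gate)} \ {pkg_at(p1,gate)} = {in(p5,t1)}
  ∪ pre   = {in(p5,t1)} ∪ {in(p1,t3), truck_at(t3,gate)}
          = {in(p1,t3), in(p5,t1), truck_at(t3,gate)}

== RESULT ==
["in(p1,t3)", "in(p5,t1)", "truck_at(t3,gate)"]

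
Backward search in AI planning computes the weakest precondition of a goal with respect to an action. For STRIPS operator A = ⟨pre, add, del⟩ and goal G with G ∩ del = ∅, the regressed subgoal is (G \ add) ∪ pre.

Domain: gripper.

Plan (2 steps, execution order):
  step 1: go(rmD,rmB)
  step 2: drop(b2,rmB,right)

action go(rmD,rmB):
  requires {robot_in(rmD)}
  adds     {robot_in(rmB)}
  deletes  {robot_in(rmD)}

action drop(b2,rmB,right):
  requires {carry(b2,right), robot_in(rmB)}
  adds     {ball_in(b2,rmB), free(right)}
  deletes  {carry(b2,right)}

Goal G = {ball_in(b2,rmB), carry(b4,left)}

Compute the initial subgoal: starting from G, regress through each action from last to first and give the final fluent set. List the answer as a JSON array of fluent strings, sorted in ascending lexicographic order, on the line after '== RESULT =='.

Work backward from the goal:
  through step 2 (drop(b2,rmB,right)): drop {ball_in(b2,rmB)}, keep {carry(b4,left)}, require {carry(b2,right), robot_in(rmB)}
    → {carry(b2,right), carry(b4,left), robot_in(rmB)}
  through step 1 (go(rmD,rmB)): drop {robot_in(rmB)}, keep {carry(b2,right), carry(b4,left)}, require {robot_in(rmD)}
    → {carry(b2,right), carry(b4,left), robot_in(rmD)}

== RESULT ==
["carry(b2,right)", "carry(b4,left)", "robot_in(rmD)"]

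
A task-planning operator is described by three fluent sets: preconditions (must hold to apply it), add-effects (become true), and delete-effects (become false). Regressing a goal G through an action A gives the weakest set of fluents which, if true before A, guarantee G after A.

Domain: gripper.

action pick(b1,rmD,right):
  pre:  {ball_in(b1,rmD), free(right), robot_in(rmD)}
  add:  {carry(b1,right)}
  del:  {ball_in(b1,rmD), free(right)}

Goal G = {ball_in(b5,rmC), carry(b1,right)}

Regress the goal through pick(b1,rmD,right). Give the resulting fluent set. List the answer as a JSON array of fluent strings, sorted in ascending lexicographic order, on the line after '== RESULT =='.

Compute (G \ add) ∪ pre:
  G ∩ del = {}  (empty — regression defined)
  G \ add = {ball_in(b5,rmC), carry(b1,right)} \ {carry(b1,right)} = {ball_in(b5,rmC)}
  ∪ pre   = {ball_in(b5,rmC)} ∪ {ball_in(b1,rmD), free(right), robot_in(rmD)}
          = {ball_in(b1,rmD), ball_in(b5,rmC), free(right), robot_in(rmD)}

== RESULT ==
["ball_in(b1,rmD)", "ball_in(b5,rmC)", "free(right)", "robot_in(rmD)"]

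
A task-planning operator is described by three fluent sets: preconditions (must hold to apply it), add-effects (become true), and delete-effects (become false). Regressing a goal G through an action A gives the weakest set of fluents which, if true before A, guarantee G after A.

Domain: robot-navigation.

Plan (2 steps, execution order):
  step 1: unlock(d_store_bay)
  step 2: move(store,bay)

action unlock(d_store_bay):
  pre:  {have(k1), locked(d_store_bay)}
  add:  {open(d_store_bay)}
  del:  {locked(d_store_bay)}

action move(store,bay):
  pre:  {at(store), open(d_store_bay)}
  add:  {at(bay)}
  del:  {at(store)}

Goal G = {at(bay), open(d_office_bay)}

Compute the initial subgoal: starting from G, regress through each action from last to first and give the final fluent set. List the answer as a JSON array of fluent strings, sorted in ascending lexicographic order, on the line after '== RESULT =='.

Work backward from the goal:
  through step 2 (move(store,bay)): drop {at(bay)}, keep {open(d_office_bay)}, require {at(store), open(d_store_bay)}
    → {at(store), open(d_office_bay), open(d_store_bay)}
  through step 1 (unlock(d_store_bay)): drop {open(d_store_bay)}, keep {at(store), open(d_office_bay)}, require {have(k1), locked(d_store_bay)}
    → {at(store), have(k1), locked(d_store_bay), open(d_office_bay)}

== RESULT ==
["at(store)", "have(k1)", "locked(d_store_bay)", "open(d_office_bay)"]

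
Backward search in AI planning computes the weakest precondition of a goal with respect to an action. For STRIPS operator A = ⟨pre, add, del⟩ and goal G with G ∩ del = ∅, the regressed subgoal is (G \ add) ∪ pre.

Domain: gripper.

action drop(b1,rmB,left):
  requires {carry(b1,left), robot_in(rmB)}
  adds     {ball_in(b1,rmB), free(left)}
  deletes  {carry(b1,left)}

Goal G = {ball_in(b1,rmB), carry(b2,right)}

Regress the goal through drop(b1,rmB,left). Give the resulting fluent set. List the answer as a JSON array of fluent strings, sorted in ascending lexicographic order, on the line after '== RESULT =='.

Regress:
  G ∩ del = {}  (empty — regression defined)
  G \ add = {ball_in(b1,rmB), carry(b2,right)} \ {ball_in(b1,rmB), free(left)} = {carry(b2,right)}
  ∪ pre   = {carry(b2,right)} ∪ {carry(b1,left), robot_in(rmB)}
          = {carry(b1,left), carry(b2,right), robot_in(rmB)}

== RESULT ==
["carry(b1,left)", "carry(b2,right)", "robot_in(rmB)"]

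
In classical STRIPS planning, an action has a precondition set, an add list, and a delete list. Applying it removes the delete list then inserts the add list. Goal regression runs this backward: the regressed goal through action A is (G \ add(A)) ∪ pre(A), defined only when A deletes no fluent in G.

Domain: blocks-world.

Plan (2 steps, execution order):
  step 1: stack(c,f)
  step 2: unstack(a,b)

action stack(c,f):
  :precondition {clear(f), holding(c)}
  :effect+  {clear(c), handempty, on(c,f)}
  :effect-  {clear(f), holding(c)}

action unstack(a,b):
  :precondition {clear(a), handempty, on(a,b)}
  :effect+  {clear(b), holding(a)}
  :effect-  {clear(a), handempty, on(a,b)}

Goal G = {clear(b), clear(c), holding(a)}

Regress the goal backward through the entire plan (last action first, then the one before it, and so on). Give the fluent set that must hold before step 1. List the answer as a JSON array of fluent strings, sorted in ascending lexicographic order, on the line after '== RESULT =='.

Regress step by step:
  through step 2 (unstack(a,b)): drop {clear(b), holding(a)}, keep {clear(c)}, require {clear(a), handempty, on(a,b)}
    → {clear(a), clear(c), handempty, on(a,b)}
  through step 1 (stack(c,f)): drop {clear(c), handempty}, keep {clear(a), on(a,b)}, require {clear(f), holding(c)}
    → {clear(a), clear(f), holding(c), on(a,b)}

== RESULT ==
["clear(a)", "clear(f)", "holding(c)", "on(a,b)"]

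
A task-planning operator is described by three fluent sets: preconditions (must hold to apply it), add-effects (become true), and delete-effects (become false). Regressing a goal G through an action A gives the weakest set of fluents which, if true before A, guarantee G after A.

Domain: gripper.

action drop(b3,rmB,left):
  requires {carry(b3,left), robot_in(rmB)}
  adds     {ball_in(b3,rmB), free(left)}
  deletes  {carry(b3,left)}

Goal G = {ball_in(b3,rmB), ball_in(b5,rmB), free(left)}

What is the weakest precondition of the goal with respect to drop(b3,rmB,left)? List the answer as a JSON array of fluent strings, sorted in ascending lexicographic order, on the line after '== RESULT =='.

Regress:
  G ∩ del = {}  (empty — regression defined)
  G \ add = {ball_in(b3,rmB), ball_in(b5,rmB), free(left)} \ {ball_in(b3,rmB), free(left)} = {ball_in(b5,rmB)}
  ∪ pre   = {ball_in(b5,rmB)} ∪ {carry(b3,left), robot_in(rmB)}
          = {ball_in(b5,rmB), carry(b3,left), robot_in(rmB)}

== RESULT ==
["ball_in(b5,rmB)", "carry(b3,left)", "robot_in(rmB)"]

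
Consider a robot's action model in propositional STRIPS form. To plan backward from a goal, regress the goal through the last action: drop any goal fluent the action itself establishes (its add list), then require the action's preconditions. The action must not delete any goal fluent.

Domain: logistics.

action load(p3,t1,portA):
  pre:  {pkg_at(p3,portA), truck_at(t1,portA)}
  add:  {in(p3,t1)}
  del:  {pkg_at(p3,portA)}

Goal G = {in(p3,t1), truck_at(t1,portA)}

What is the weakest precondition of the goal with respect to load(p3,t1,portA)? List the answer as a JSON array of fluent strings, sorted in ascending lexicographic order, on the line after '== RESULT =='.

Regress:
  G ∩ del = {}  (empty — regression defined)
  G \ add = {in(p3,t1), truck_at(t1,portA)} \ {in(p3,t1)} = {truck_at(t1,portA)}
  ∪ pre   = {truck_at(t1,portA)} ∪ {pkg_at(p3,portA), truck_at(t1,portA)}
          = {pkg_at(p3,portA), truck_at(t1,portA)}

== RESULT ==
["pkg_at(p3,portA)", "truck_at(t1,portA)"]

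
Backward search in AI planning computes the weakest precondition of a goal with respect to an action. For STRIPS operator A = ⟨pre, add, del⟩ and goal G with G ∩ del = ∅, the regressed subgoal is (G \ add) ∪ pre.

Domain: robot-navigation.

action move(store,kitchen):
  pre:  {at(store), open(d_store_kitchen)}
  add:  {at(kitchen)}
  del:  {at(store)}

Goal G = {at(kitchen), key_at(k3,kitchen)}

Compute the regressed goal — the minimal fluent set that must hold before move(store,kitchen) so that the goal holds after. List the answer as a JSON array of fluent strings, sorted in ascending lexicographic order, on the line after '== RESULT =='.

Regress:
  G ∩ del = {}  (empty — regression defined)
  G \ add = {at(kitchen), key_at(k3,kitchen)} \ {at(kitchen)} = {key_at(k3,kitchen)}
  ∪ pre   = {key_at(k3,kitchen)} ∪ {at(store), open(d_store_kitchen)}
          = {at(store), key_at(k3,kitchen), open(d_store_kitchen)}

== RESULT ==
["at(store)", "key_at(k3,kitchen)", "open(d_store_kitchen)"]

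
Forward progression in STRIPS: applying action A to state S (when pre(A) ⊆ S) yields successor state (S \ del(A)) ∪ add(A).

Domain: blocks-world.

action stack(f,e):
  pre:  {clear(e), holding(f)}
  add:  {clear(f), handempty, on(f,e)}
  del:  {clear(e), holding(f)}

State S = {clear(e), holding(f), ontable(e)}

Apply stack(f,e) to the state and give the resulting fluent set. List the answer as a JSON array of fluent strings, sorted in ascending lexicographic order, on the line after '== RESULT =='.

Compute (S \ del) ∪ add:
  pre ⊆ S: {clear(e), holding(f)} ⊆ S  — applicable
  S \ del = {ontable(e)}
  ∪ add   = {clear(f), handempty, on(f,e), ontable(e)}

== RESULT ==
["clear(f)", "handempty", "on(f,e)", "ontable(e)"]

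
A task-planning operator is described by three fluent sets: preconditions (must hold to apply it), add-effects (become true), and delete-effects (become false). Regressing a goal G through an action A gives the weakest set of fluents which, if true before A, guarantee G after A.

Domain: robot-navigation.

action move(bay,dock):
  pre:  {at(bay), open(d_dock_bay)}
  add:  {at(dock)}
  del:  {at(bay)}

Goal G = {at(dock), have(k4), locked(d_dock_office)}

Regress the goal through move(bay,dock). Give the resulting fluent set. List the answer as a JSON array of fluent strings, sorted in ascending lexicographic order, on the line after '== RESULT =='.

Regress:
  G ∩ del = {}  (empty — regression defined)
  G \ add = {at(dock), have(k4), locked(d_dock_office)} \ {at(dock)} = {have(k4), locked(d_dock_office)}
  ∪ pre   = {have(k4), locked(d_dock_office)} ∪ {at(bay), open(d_dock_bay)}
          = {at(bay), have(k4), locked(d_dock_office), open(d_dock_bay)}

== RESULT ==
["at(bay)", "have(k4)", "locked(d_dock_office)", "open(d_dock_bay)"]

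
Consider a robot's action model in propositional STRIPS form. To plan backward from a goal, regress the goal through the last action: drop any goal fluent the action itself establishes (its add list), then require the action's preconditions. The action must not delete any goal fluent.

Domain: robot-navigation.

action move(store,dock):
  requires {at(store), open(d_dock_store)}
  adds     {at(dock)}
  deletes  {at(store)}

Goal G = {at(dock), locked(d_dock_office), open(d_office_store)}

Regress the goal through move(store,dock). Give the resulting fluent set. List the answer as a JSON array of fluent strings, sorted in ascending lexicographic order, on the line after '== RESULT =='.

Regress:
  G ∩ del = {}  (empty — regression defined)
  G \ add = {at(dock), locked(d_dock_office), open(d_office_store)} \ {at(dock)} = {locked(d_dock_office), open(d_office_store)}
  ∪ pre   = {locked(d_dock_office), open(d_office_store)} ∪ {at(store), open(d_dock_store)}
          = {at(store), locked(d_dock_office), open(d_dock_store), open(d_office_store)}

== RESULT ==
["at(store)", "locked(d_dock_office)", "open(d_dock_store)", "open(d_office_store)"]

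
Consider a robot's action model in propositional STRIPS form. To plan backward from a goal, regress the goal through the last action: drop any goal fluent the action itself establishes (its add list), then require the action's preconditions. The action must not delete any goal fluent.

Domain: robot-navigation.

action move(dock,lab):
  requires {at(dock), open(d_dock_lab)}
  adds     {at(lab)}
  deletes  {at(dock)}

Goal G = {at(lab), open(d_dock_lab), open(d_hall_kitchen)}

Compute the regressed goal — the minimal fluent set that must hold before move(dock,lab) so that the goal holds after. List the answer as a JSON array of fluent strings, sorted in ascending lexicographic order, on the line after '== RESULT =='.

Compute (G \ add) ∪ pre:
  G ∩ del = {}  (empty — regression defined)
  G \ add = {at(lab), open(d_dock_lab), open(d_hall_kitchen)} \ {at(lab)} = {open(d_dock_lab), open(d_hall_kitchen)}
  ∪ pre   = {open(d_dock_lab), open(d_hall_kitchen)} ∪ {at(dock), open(d_dock_lab)}
          = {at(dock), open(d_dock_lab), open(d_hall_kitchen)}

== RESULT ==
["at(dock)", "open(d_dock_lab)", "open(d_hall_kitchen)"]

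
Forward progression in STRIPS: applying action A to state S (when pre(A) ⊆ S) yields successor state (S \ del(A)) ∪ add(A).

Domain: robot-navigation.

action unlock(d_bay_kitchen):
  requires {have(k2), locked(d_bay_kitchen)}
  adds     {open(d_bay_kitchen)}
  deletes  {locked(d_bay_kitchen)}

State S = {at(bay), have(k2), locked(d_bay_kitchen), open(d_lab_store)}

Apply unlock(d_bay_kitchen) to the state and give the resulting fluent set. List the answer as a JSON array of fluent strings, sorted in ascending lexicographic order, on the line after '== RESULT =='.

Progress:
  pre ⊆ S: {have(k2), locked(d_bay_kitchen)} ⊆ S  — applicable
  S \ del = {at(bay), have(k2), open(d_lab_store)}
  ∪ add   = {at(bay), have(k2), open(d_bay_kitchen), open(d_lab_store)}

== RESULT ==
["at(bay)", "have(k2)", "open(d_bay_kitchen)", "open(d_lab_store)"]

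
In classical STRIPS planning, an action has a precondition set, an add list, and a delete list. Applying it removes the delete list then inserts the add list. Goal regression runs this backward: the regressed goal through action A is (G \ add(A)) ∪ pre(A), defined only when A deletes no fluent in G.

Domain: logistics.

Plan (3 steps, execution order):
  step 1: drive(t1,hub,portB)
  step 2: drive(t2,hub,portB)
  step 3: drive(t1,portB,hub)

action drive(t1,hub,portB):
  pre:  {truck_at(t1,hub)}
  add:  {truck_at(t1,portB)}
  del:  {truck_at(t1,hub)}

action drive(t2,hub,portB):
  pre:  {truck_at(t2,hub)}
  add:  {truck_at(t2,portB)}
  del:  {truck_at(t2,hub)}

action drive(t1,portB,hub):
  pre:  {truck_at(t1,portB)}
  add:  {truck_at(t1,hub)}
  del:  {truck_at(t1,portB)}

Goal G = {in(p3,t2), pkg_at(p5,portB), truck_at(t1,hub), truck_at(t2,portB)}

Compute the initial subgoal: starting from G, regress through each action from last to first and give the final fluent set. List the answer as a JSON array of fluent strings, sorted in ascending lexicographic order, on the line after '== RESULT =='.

Work backward from the goal:
  through step 3 (drive(t1,portB,hub)): drop {truck_at(t1,hub)}, keep {in(p3,t2), pkg_at(p5,portB), truck_at(t2,portB)}, require {truck_at(t1,portB)}
    → {in(p3,t2), pkg_at(p5,portB), truck_at(t1,portB), truck_at(t2,portB)}
  through step 2 (drive(t2,hub,portB)): drop {truck_at(t2,portB)}, keep {in(p3,t2), pkg_at(p5,portB), truck_at(t1,portB)}, require {truck_at(t2,hub)}
    → {in(p3,t2), pkg_at(p5,portB), truck_at(t1,portB), truck_at(t2,hub)}
  through step 1 (drive(t1,hub,portB)): drop {truck_at(t1,portB)}, keep {in(p3,t2), pkg_at(p5,portB), truck_at(t2,hub)}, require {truck_at(t1,hub)}
    → {in(p3,t2), pkg_at(p5,portB), truck_at(t1,hub), truck_at(t2,hub)}

== RESULT ==
["in(p3,t2)", "pkg_at(p5,portB)", "truck_at(t1,hub)", "truck_at(t2,hub)"]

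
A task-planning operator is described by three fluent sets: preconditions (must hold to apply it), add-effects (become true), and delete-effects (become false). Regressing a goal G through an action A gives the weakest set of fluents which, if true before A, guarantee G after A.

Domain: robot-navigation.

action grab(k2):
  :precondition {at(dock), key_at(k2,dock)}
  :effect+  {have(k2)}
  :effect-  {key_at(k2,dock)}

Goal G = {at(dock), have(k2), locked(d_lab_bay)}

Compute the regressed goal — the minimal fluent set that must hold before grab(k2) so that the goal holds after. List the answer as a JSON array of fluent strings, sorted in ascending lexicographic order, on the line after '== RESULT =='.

Compute (G \ add) ∪ pre:
  G ∩ del = {}  (empty — regression defined)
  G \ add = {at(dock), have(k2), locked(d_lab_bay)} \ {have(k2)} = {at(dock), locked(d_lab_bay)}
  ∪ pre   = {at(dock), locked(d_lab_bay)} ∪ {at(dock), key_at(k2,dock)}
          = {at(dock), key_at(k2,dock), locked(d_lab_bay)}

== RESULT ==
["at(dock)", "key_at(k2,dock)", "locked(d_lab_bay)"]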